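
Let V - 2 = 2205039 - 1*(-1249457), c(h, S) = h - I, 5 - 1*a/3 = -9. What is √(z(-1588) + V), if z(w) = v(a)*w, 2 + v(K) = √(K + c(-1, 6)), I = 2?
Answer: √(3457674 - 1588*√39) ≈ 1856.8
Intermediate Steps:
a = 42 (a = 15 - 3*(-9) = 15 + 27 = 42)
c(h, S) = -2 + h (c(h, S) = h - 1*2 = h - 2 = -2 + h)
V = 3454498 (V = 2 + (2205039 - 1*(-1249457)) = 2 + (2205039 + 1249457) = 2 + 3454496 = 3454498)
v(K) = -2 + √(-3 + K) (v(K) = -2 + √(K + (-2 - 1)) = -2 + √(K - 3) = -2 + √(-3 + K))
z(w) = w*(-2 + √39) (z(w) = (-2 + √(-3 + 42))*w = (-2 + √39)*w = w*(-2 + √39))
√(z(-1588) + V) = √(-1588*(-2 + √39) + 3454498) = √((3176 - 1588*√39) + 3454498) = √(3457674 - 1588*√39)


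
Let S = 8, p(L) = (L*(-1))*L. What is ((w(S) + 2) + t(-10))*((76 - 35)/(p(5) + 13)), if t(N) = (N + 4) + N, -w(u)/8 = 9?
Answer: 1763/6 ≈ 293.83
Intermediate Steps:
p(L) = -L² (p(L) = (-L)*L = -L²)
w(u) = -72 (w(u) = -8*9 = -72)
t(N) = 4 + 2*N (t(N) = (4 + N) + N = 4 + 2*N)
((w(S) + 2) + t(-10))*((76 - 35)/(p(5) + 13)) = ((-72 + 2) + (4 + 2*(-10)))*((76 - 35)/(-1*5² + 13)) = (-70 + (4 - 20))*(41/(-1*25 + 13)) = (-70 - 16)*(41/(-25 + 13)) = -3526/(-12) = -3526*(-1)/12 = -86*(-41/12) = 1763/6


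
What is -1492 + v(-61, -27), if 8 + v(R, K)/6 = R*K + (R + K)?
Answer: 7814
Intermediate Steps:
v(R, K) = -48 + 6*K + 6*R + 6*K*R (v(R, K) = -48 + 6*(R*K + (R + K)) = -48 + 6*(K*R + (K + R)) = -48 + 6*(K + R + K*R) = -48 + (6*K + 6*R + 6*K*R) = -48 + 6*K + 6*R + 6*K*R)
-1492 + v(-61, -27) = -1492 + (-48 + 6*(-27) + 6*(-61) + 6*(-27)*(-61)) = -1492 + (-48 - 162 - 366 + 9882) = -1492 + 9306 = 7814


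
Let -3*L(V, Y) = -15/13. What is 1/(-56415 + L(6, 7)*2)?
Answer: -13/733385 ≈ -1.7726e-5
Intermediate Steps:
L(V, Y) = 5/13 (L(V, Y) = -(-5)/13 = -⅓*(-15/13) = 5/13)
1/(-56415 + L(6, 7)*2) = 1/(-56415 + (5/13)*2) = 1/(-56415 + 10/13) = 1/(-733385/13) = -13/733385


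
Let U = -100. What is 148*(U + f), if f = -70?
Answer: -25160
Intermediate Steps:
148*(U + f) = 148*(-100 - 70) = 148*(-170) = -25160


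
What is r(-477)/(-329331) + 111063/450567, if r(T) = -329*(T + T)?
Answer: -11649019241/16487297853 ≈ -0.70654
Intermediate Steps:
r(T) = -658*T
r(-477)/(-329331) + 111063/450567 = -658*(-477)/(-329331) + 111063/450567 = 313866*(-1/329331) + 111063*(1/450567) = -104622/109777 + 37021/150189 = -11649019241/16487297853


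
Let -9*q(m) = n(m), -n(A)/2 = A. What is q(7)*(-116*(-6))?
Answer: 3248/3 ≈ 1082.7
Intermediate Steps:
n(A) = -2*A
q(m) = 2*m/9 (q(m) = -(-2)*m/9 = 2*m/9)
q(7)*(-116*(-6)) = ((2/9)*7)*(-116*(-6)) = (14/9)*696 = 3248/3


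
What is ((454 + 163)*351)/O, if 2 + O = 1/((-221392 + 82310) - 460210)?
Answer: -129786870564/1198585 ≈ -1.0828e+5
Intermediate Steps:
O = -1198585/599292 (O = -2 + 1/((-221392 + 82310) - 460210) = -2 + 1/(-139082 - 460210) = -2 + 1/(-599292) = -2 - 1/599292 = -1198585/599292 ≈ -2.0000)
((454 + 163)*351)/O = ((454 + 163)*351)/(-1198585/599292) = (617*351)*(-599292/1198585) = 216567*(-599292/1198585) = -129786870564/1198585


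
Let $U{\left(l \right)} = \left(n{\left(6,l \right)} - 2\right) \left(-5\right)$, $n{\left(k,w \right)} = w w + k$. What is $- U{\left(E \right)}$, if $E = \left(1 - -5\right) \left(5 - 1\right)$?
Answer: $2900$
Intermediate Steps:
$n{\left(k,w \right)} = k + w^{2}$ ($n{\left(k,w \right)} = w^{2} + k = k + w^{2}$)
$E = 24$ ($E = \left(1 + 5\right) 4 = 6 \cdot 4 = 24$)
$U{\left(l \right)} = -20 - 5 l^{2}$ ($U{\left(l \right)} = \left(\left(6 + l^{2}\right) - 2\right) \left(-5\right) = \left(4 + l^{2}\right) \left(-5\right) = -20 - 5 l^{2}$)
$- U{\left(E \right)} = - (-20 - 5 \cdot 24^{2}) = - (-20 - 2880) = \left(-1\right) \left(-2900\right) = 2900$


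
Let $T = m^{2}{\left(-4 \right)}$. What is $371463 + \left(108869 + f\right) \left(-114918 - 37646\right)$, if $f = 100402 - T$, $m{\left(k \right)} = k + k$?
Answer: $-31917085285$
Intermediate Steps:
$m{\left(k \right)} = 2 k$
$T = 64$ ($T = \left(2 \left(-4\right)\right)^{2} = \left(-8\right)^{2} = 64$)
$f = 100338$ ($f = 100402 - 64 = 100338$)
$371463 + \left(108869 + f\right) \left(-114918 - 37646\right) = 371463 + \left(108869 + 100338\right) \left(-114918 - 37646\right) = 371463 + 209207 \left(-152564\right) = 371463 - 31917456748 = -31917085285$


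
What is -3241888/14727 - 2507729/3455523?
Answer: -3746449957469/16963162407 ≈ -220.86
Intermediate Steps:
-3241888/14727 - 2507729/3455523 = -3746449957469/16963162407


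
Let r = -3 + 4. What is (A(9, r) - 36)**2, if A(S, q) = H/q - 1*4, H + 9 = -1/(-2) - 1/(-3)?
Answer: 83521/36 ≈ 2320.0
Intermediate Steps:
r = 1
H = -49/6 (H = -9 + (-1/(-2) - 1/(-3)) = -9 + (-1*(-1/2) - 1*(-1/3)) = -9 + (1/2 + 1/3) = -9 + 5/6 = -49/6 ≈ -8.1667)
A(S, q) = -4 - 49/(6*q) (A(S, q) = -49/(6*q) - 1*4 = -49/(6*q) - 4 = -4 - 49/(6*q))
(A(9, r) - 36)**2 = ((-4 - 49/6/1) - 36)**2 = ((-4 - 49/6*1) - 36)**2 = ((-4 - 49/6) - 36)**2 = (-73/6 - 36)**2 = (-289/6)**2 = 83521/36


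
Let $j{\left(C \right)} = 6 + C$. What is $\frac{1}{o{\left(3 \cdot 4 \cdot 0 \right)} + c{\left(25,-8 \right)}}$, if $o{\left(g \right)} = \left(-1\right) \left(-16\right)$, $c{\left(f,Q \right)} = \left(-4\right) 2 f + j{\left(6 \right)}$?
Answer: $- \frac{1}{172} \approx -0.005814$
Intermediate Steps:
$c{\left(f,Q \right)} = 12 - 8 f$ ($c{\left(f,Q \right)} = \left(-4\right) 2 f + \left(6 + 6\right) = - 8 f + 12 = 12 - 8 f$)
$o{\left(g \right)} = 16$
$\frac{1}{o{\left(3 \cdot 4 \cdot 0 \right)} + c{\left(25,-8 \right)}} = \frac{1}{16 + \left(12 - 200\right)} = \frac{1}{16 - 188} = \frac{1}{-172} = - \frac{1}{172}$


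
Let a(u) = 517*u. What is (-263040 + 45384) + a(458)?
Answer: 19130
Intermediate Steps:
(-263040 + 45384) + a(458) = (-263040 + 45384) + 517*458 = -217656 + 236786 = 19130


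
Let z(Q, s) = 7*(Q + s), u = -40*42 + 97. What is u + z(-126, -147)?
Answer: -3494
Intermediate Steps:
u = -1583 (u = -1680 + 97 = -1583)
z(Q, s) = 7*Q + 7*s
u + z(-126, -147) = -1583 + (7*(-126) + 7*(-147)) = -1583 + (-882 - 1029) = -1583 - 1911 = -3494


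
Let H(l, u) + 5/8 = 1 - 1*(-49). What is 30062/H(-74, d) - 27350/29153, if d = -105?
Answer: 7000376638/11515435 ≈ 607.91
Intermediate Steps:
H(l, u) = 395/8 (H(l, u) = -5/8 + (1 - 1*(-49)) = -5/8 + (1 + 49) = -5/8 + 50 = 395/8)
30062/H(-74, d) - 27350/29153 = 30062/(395/8) - 27350/29153 = 30062*(8/395) - 27350*1/29153 = 240496/395 - 27350/29153 = 7000376638/11515435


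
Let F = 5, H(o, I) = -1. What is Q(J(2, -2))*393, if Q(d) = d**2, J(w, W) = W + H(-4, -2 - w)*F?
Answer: 19257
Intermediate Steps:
J(w, W) = -5 + W (J(w, W) = W - 1*5 = W - 5 = -5 + W)
Q(J(2, -2))*393 = (-5 - 2)**2*393 = (-7)**2*393 = 49*393 = 19257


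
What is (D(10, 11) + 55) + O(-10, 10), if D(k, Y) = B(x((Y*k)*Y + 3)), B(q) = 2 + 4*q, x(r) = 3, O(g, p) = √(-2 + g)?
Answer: 69 + 2*I*√3 ≈ 69.0 + 3.4641*I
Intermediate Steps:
D(k, Y) = 14 (D(k, Y) = 2 + 4*3 = 2 + 12 = 14)
(D(10, 11) + 55) + O(-10, 10) = (14 + 55) + √(-2 - 10) = 69 + √(-12) = 69 + 2*I*√3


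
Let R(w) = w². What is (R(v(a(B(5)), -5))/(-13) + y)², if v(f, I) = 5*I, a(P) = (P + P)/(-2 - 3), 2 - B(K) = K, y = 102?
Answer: 491401/169 ≈ 2907.7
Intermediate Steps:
B(K) = 2 - K
a(P) = -2*P/5 (a(P) = (2*P)/(-5) = (2*P)*(-⅕) = -2*P/5)
(R(v(a(B(5)), -5))/(-13) + y)² = ((5*(-5))²/(-13) + 102)² = ((-25)²*(-1/13) + 102)² = (625*(-1/13) + 102)² = (-625/13 + 102)² = (701/13)² = 491401/169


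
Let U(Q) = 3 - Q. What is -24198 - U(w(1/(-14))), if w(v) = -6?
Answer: -24207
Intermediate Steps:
-24198 - U(w(1/(-14))) = -24198 - (3 - 1*(-6)) = -24198 - (3 + 6) = -24198 - 1*9 = -24198 - 9 = -24207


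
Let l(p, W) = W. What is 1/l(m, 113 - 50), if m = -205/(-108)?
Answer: 1/63 ≈ 0.015873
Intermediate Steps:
m = 205/108 (m = -205*(-1/108) = 205/108 ≈ 1.8981)
1/l(m, 113 - 50) = 1/(113 - 50) = 1/63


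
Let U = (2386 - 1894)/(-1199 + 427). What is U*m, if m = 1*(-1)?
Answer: 123/193 ≈ 0.63731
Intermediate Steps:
m = -1
U = -123/193 (U = 492/(-772) = 492*(-1/772) = -123/193 ≈ -0.63731)
U*m = -123/193*(-1) = 123/193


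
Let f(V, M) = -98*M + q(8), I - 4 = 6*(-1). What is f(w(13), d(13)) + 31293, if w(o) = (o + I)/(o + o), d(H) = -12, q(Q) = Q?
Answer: 32477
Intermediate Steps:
I = -2 (I = 4 + 6*(-1) = 4 - 6 = -2)
w(o) = (-2 + o)/(2*o) (w(o) = (o - 2)/(o + o) = (-2 + o)/((2*o)) = (-2 + o)*(1/(2*o)) = (-2 + o)/(2*o))
f(V, M) = 8 - 98*M (f(V, M) = -98*M + 8 = 8 - 98*M)
f(w(13), d(13)) + 31293 = (8 - 98*(-12)) + 31293 = (8 + 1176) + 31293 = 1184 + 31293 = 32477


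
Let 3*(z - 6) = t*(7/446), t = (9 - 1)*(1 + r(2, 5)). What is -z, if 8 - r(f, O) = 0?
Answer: -1422/223 ≈ -6.3767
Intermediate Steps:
r(f, O) = 8 (r(f, O) = 8 - 1*0 = 8 + 0 = 8)
t = 72 (t = (9 - 1)*(1 + 8) = 8*9 = 72)
z = 1422/223 (z = 6 + (72*(7/446))/3 = 6 + (⅓)*(252/223) = 6 + 84/223 = 1422/223 ≈ 6.3767)
-z = -1*1422/223 = -1422/223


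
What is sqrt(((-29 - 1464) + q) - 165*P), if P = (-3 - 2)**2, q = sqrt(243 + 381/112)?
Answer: sqrt(-1101128 + 7*sqrt(193179))/14 ≈ 74.849*I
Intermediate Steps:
q = sqrt(193179)/28 (q = sqrt(243 + 381*(1/112)) = sqrt(243 + 381/112) = sqrt(27597/112) = sqrt(193179)/28 ≈ 15.697)
P = 25 (P = (-5)**2 = 25)
sqrt(((-29 - 1464) + q) - 165*P) = sqrt(((-29 - 1464) + sqrt(193179)/28) - 165*25) = sqrt((-1493 + sqrt(193179)/28) - 4125) = sqrt(-5618 + sqrt(193179)/28)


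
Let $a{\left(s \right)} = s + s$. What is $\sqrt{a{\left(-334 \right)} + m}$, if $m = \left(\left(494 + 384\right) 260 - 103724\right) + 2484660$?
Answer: $2 \sqrt{652137} \approx 1615.1$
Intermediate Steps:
$m = 2609216$ ($m = \left(878 \cdot 260 - 103724\right) + 2484660 = \left(228280 - 103724\right) + 2484660 = 124556 + 2484660 = 2609216$)
$a{\left(s \right)} = 2 s$
$\sqrt{a{\left(-334 \right)} + m} = \sqrt{2 \left(-334\right) + 2609216} = \sqrt{-668 + 2609216} = \sqrt{2608548} = 2 \sqrt{652137}$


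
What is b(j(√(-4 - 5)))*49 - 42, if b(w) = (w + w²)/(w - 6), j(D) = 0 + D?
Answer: 133/5 + 49*I/5 ≈ 26.6 + 9.8*I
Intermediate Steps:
j(D) = D
b(w) = (w + w²)/(-6 + w)
b(j(√(-4 - 5)))*49 - 42 = (√(-4 - 5)*(1 + √(-4 - 5))/(-6 + √(-4 - 5)))*49 - 42 = (√(-9)*(1 + √(-9))/(-6 + √(-9)))*49 - 42 = ((3*I)*(1 + 3*I)/(-6 + 3*I))*49 - 42 = ((3*I)*((-6 - 3*I)/45)*(1 + 3*I))*49 - 42 = (I*(1 + 3*I)*(-6 - 3*I)/15)*49 - 42 = 49*I*(1 + 3*I)*(-6 - 3*I)/15 - 42 = -42 + 49*I*(1 + 3*I)*(-6 - 3*I)/15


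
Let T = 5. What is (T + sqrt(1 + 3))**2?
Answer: 49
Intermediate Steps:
(T + sqrt(1 + 3))**2 = (5 + sqrt(1 + 3))**2 = (5 + sqrt(4))**2 = (5 + 2)**2 = 7**2 = 49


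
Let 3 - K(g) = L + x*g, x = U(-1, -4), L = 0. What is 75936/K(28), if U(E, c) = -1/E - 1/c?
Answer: -2373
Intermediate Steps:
x = 5/4 (x = (-1*(-1) - 1*(-4))/(-1*(-4)) = -1*(-1/4)*(1 + 4) = -1*(-1/4)*5 = 5/4 ≈ 1.2500)
K(g) = 3 - 5*g/4 (K(g) = 3 - (0 + 5*g/4) = 3 - 5*g/4)
75936/K(28) = 75936/(3 - 5/4*28) = 75936/(3 - 35) = 75936/(-32) = 75936*(-1/32) = -2373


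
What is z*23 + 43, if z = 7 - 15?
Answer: -141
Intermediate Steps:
z = -8
z*23 + 43 = -8*23 + 43 = -184 + 43 = -141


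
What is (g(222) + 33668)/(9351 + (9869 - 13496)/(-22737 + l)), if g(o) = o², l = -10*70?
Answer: 972073012/109581507 ≈ 8.8708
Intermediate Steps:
l = -700
(g(222) + 33668)/(9351 + (9869 - 13496)/(-22737 + l)) = (222² + 33668)/(9351 + (9869 - 13496)/(-22737 - 700)) = (49284 + 33668)/(9351 - 3627/(-23437)) = 82952/(9351 - 3627*(-1/23437)) = 82952/(9351 + 3627/23437) = 82952/(219163014/23437) = 82952*(23437/219163014) = 972073012/109581507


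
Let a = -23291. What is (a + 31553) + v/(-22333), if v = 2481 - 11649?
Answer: 184524414/22333 ≈ 8262.4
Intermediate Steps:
v = -9168
(a + 31553) + v/(-22333) = (-23291 + 31553) - 9168/(-22333) = 8262 - 9168*(-1/22333) = 8262 + 9168/22333 = 184524414/22333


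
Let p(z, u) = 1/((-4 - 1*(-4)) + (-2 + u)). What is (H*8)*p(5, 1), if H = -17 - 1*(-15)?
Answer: 16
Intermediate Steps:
p(z, u) = 1/(-2 + u) (p(z, u) = 1/((-4 + 4) + (-2 + u)) = 1/(0 + (-2 + u)) = 1/(-2 + u))
H = -2 (H = -17 + 15 = -2)
(H*8)*p(5, 1) = (-2*8)/(-2 + 1) = -16/(-1) = -16*(-1) = 16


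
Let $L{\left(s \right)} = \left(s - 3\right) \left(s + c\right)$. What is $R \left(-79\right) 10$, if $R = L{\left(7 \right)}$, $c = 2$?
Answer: $-28440$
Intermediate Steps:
$L{\left(s \right)} = \left(-3 + s\right) \left(2 + s\right)$ ($L{\left(s \right)} = \left(s - 3\right) \left(s + 2\right) = \left(-3 + s\right) \left(2 + s\right)$)
$R = 36$ ($R = -6 + 7^{2} - 7 = -6 + 49 - 7 = 36$)
$R \left(-79\right) 10 = 36 \left(-79\right) 10 = \left(-2844\right) 10 = -28440$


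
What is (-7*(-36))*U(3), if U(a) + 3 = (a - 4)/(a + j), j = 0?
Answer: -840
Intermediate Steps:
U(a) = -3 + (-4 + a)/a (U(a) = -3 + (a - 4)/(a + 0) = -3 + (-4 + a)/a)
(-7*(-36))*U(3) = (-7*(-36))*(-2 - 4/3) = 252*(-2 - 4*1/3) = 252*(-2 - 4/3) = 252*(-10/3) = -840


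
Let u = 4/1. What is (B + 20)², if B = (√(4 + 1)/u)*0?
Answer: 400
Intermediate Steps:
u = 4 (u = 4*1 = 4)
B = 0 (B = (√(4 + 1)/4)*0 = (√5*(¼))*0 = (√5/4)*0 = 0)
(B + 20)² = (0 + 20)² = 20² = 400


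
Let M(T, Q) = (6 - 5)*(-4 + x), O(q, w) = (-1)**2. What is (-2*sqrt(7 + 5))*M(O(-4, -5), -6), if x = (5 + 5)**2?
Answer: -384*sqrt(3) ≈ -665.11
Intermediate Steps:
O(q, w) = 1
x = 100 (x = 10**2 = 100)
M(T, Q) = 96 (M(T, Q) = (6 - 5)*(-4 + 100) = 1*96 = 96)
(-2*sqrt(7 + 5))*M(O(-4, -5), -6) = -2*sqrt(7 + 5)*96 = -4*sqrt(3)*96 = -384*sqrt(3)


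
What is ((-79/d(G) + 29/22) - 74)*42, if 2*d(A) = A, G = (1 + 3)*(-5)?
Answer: -149646/55 ≈ -2720.8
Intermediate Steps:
G = -20 (G = 4*(-5) = -20)
d(A) = A/2
((-79/d(G) + 29/22) - 74)*42 = ((-79/((½)*(-20)) + 29/22) - 74)*42 = ((-79/(-10) + 29*(1/22)) - 74)*42 = ((-79*(-⅒) + 29/22) - 74)*42 = ((79/10 + 29/22) - 74)*42 = (507/55 - 74)*42 = -3563/55*42 = -149646/55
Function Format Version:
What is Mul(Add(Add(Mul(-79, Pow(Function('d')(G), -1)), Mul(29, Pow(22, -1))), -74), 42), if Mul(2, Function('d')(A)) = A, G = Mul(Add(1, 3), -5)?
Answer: Rational(-149646, 55) ≈ -2720.8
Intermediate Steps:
G = -20 (G = Mul(4, -5) = -20)
Function('d')(A) = Mul(Rational(1, 2), A)
Mul(Add(Add(Mul(-79, Pow(Function('d')(G), -1)), Mul(29, Pow(22, -1))), -74), 42) = Mul(Add(Add(Mul(-79, Pow(Mul(Rational(1, 2), -20), -1)), Mul(29, Pow(22, -1))), -74), 42) = Mul(Add(Add(Mul(-79, Pow(-10, -1)), Mul(29, Rational(1, 22))), -74), 42) = Mul(Add(Add(Mul(-79, Rational(-1, 10)), Rational(29, 22)), -74), 42) = Mul(Add(Add(Rational(79, 10), Rational(29, 22)), -74), 42) = Mul(Add(Rational(507, 55), -74), 42) = Mul(Rational(-3563, 55), 42) = Rational(-149646, 55)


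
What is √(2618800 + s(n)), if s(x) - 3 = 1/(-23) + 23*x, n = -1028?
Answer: 4*√85802443/23 ≈ 1610.9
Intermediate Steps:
s(x) = 68/23 + 23*x (s(x) = 3 + (1/(-23) + 23*x) = 3 + (-1/23 + 23*x) = 68/23 + 23*x)
√(2618800 + s(n)) = √(2618800 + (68/23 + 23*(-1028))) = √(2618800 + (68/23 - 23644)) = √(2618800 - 543744/23) = √(59688656/23) = 4*√85802443/23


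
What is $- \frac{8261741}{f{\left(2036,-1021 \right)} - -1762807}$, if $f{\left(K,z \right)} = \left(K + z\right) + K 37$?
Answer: $- \frac{8261741}{1839154} \approx -4.4921$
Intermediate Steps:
$f{\left(K,z \right)} = z + 38 K$ ($f{\left(K,z \right)} = \left(K + z\right) + 37 K = z + 38 K$)
$- \frac{8261741}{f{\left(2036,-1021 \right)} - -1762807} = - \frac{8261741}{\left(-1021 + 38 \cdot 2036\right) - -1762807} = - \frac{8261741}{\left(-1021 + 77368\right) + 1762807} = - \frac{8261741}{76347 + 1762807} = - \frac{8261741}{1839154}$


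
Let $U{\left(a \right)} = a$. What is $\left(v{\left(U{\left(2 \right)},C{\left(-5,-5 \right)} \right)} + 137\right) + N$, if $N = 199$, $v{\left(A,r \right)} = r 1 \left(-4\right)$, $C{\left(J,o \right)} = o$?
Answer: $356$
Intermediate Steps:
$v{\left(A,r \right)} = - 4 r$ ($v{\left(A,r \right)} = r \left(-4\right) = - 4 r$)
$\left(v{\left(U{\left(2 \right)},C{\left(-5,-5 \right)} \right)} + 137\right) + N = \left(\left(-4\right) \left(-5\right) + 137\right) + 199 = \left(20 + 137\right) + 199 = 157 + 199 = 356$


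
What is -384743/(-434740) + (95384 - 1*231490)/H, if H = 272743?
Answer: 45765237609/118572291820 ≈ 0.38597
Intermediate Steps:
-384743/(-434740) + (95384 - 1*231490)/H = -384743/(-434740) + (95384 - 1*231490)/272743 = -384743*(-1/434740) + (95384 - 231490)*(1/272743) = 384743/434740 - 136106*1/272743 = 384743/434740 - 136106/272743 = 45765237609/118572291820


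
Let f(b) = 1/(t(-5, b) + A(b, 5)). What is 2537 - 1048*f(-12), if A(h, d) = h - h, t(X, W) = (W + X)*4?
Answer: 43391/17 ≈ 2552.4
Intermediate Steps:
t(X, W) = 4*W + 4*X
A(h, d) = 0
f(b) = 1/(-20 + 4*b) (f(b) = 1/((4*b + 4*(-5)) + 0) = 1/((4*b - 20) + 0) = 1/((-20 + 4*b) + 0) = 1/(-20 + 4*b))
2537 - 1048*f(-12) = 2537 - 262/(-5 - 12) = 2537 - 262/(-17) = 2537 - 262*(-1)/17 = 2537 - 1048*(-1/68) = 2537 + 262/17 = 43391/17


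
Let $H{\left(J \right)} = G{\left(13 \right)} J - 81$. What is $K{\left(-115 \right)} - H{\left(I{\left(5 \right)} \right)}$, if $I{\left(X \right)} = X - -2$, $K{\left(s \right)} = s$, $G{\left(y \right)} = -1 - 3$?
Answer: $-6$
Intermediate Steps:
$G{\left(y \right)} = -4$
$I{\left(X \right)} = 2 + X$ ($I{\left(X \right)} = X + 2 = 2 + X$)
$H{\left(J \right)} = -81 - 4 J$ ($H{\left(J \right)} = - 4 J - 81 = -81 - 4 J$)
$K{\left(-115 \right)} - H{\left(I{\left(5 \right)} \right)} = -115 - \left(-81 - 4 \left(2 + 5\right)\right) = -115 - \left(-81 - 28\right) = -115 - -109 = -115 + 109 = -6$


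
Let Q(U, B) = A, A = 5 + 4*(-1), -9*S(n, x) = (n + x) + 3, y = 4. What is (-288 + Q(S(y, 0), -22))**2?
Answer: 82369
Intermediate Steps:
S(n, x) = -1/3 - n/9 - x/9 (S(n, x) = -((n + x) + 3)/9 = -(3 + n + x)/9 = -1/3 - n/9 - x/9)
A = 1 (A = 5 - 4 = 1)
Q(U, B) = 1
(-288 + Q(S(y, 0), -22))**2 = (-288 + 1)**2 = (-287)**2 = 82369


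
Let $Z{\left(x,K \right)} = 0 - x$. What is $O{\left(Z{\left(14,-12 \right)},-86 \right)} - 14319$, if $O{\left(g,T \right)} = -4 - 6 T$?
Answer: $-13807$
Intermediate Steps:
$Z{\left(x,K \right)} = - x$
$O{\left(Z{\left(14,-12 \right)},-86 \right)} - 14319 = \left(-4 - -516\right) - 14319 = \left(-4 + 516\right) - 14319 = 512 - 14319 = -13807$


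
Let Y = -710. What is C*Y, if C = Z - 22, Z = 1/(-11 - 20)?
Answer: 484930/31 ≈ 15643.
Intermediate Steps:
Z = -1/31 (Z = 1/(-31) = -1/31 ≈ -0.032258)
C = -683/31 (C = -1/31 - 22 = -683/31 ≈ -22.032)
C*Y = -683/31*(-710) = 484930/31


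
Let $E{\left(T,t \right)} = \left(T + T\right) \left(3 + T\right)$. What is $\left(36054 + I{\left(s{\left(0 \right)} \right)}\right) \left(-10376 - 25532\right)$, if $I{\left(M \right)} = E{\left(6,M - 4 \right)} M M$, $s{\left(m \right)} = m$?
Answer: $-1294627032$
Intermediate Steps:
$E{\left(T,t \right)} = 2 T \left(3 + T\right)$
$I{\left(M \right)} = 108 M^{2}$ ($I{\left(M \right)} = 2 \cdot 6 \left(3 + 6\right) M M = 2 \cdot 6 \cdot 9 M M = 108 M M = 108 M^{2}$)
$\left(36054 + I{\left(s{\left(0 \right)} \right)}\right) \left(-10376 - 25532\right) = \left(36054 + 108 \cdot 0^{2}\right) \left(-10376 - 25532\right) = \left(36054 + 108 \cdot 0\right) \left(-35908\right) = \left(36054 + 0\right) \left(-35908\right) = 36054 \left(-35908\right) = -1294627032$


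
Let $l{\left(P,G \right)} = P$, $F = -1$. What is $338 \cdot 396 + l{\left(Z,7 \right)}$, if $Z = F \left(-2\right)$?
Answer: $133850$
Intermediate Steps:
$Z = 2$ ($Z = \left(-1\right) \left(-2\right) = 2$)
$338 \cdot 396 + l{\left(Z,7 \right)} = 338 \cdot 396 + 2 = 133848 + 2 = 133850$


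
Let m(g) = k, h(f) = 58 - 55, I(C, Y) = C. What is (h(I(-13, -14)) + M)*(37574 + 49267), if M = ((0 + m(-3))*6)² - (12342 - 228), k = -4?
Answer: -1001710935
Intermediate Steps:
h(f) = 3
m(g) = -4
M = -11538 (M = ((0 - 4)*6)² - (12342 - 228) = (-4*6)² - 1*12114 = (-24)² - 12114 = 576 - 12114 = -11538)
(h(I(-13, -14)) + M)*(37574 + 49267) = (3 - 11538)*(37574 + 49267) = -11535*86841 = -1001710935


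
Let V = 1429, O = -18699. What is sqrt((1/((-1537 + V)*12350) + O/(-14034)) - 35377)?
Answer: 7*I*sqrt(7807426865159091378)/103991940 ≈ 188.08*I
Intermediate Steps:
sqrt((1/((-1537 + V)*12350) + O/(-14034)) - 35377) = sqrt((1/((-1537 + 1429)*12350) - 18699/(-14034)) - 35377) = sqrt(((1/12350)/(-108) - 18699*(-1/14034)) - 35377) = sqrt((-1/108*1/12350 + 6233/4678) - 35377) = sqrt((-1/1333800 + 6233/4678) - 35377) = sqrt(4156785361/3119758200 - 35377) = sqrt(-110363529056039/3119758200) = 7*I*sqrt(7807426865159091378)/103991940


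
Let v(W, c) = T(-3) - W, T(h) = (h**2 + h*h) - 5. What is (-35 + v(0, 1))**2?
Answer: 484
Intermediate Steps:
T(h) = -5 + 2*h**2 (T(h) = (h**2 + h**2) - 5 = 2*h**2 - 5 = -5 + 2*h**2)
v(W, c) = 13 - W (v(W, c) = (-5 + 2*(-3)**2) - W = (-5 + 2*9) - W = (-5 + 18) - W = 13 - W)
(-35 + v(0, 1))**2 = (-35 + (13 - 1*0))**2 = (-35 + (13 + 0))**2 = (-35 + 13)**2 = (-22)**2 = 484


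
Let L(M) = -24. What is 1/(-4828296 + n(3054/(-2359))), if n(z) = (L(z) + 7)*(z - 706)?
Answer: -2359/11361585628 ≈ -2.0763e-7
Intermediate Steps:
n(z) = 12002 - 17*z (n(z) = (-24 + 7)*(z - 706) = -17*(-706 + z) = 12002 - 17*z)
1/(-4828296 + n(3054/(-2359))) = 1/(-4828296 + (12002 - 51918/(-2359))) = 1/(-4828296 + (12002 - 51918*(-1)/2359)) = 1/(-4828296 + (12002 - 17*(-3054/2359))) = 1/(-4828296 + (12002 + 51918/2359)) = 1/(-4828296 + 28364636/2359) = 1/(-11361585628/2359) = -2359/11361585628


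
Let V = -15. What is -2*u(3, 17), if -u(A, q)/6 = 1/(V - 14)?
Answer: -12/29 ≈ -0.41379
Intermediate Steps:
u(A, q) = 6/29 (u(A, q) = -6/(-15 - 14) = -6/(-29) = -6*(-1/29) = 6/29)
-2*u(3, 17) = -2*6/29 = -12/29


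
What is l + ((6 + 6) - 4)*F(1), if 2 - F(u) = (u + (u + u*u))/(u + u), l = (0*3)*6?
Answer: 4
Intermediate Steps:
l = 0 (l = 0*6 = 0)
F(u) = 2 - (u**2 + 2*u)/(2*u) (F(u) = 2 - (u + (u + u*u))/(u + u) = 2 - (u + (u + u**2))/(2*u) = 2 - (u**2 + 2*u)*1/(2*u) = 2 - (u**2 + 2*u)/(2*u))
l + ((6 + 6) - 4)*F(1) = 0 + ((6 + 6) - 4)*(1 - 1/2*1) = 0 + (12 - 4)*(1 - 1/2) = 0 + 8*(1/2) = 0 + 4 = 4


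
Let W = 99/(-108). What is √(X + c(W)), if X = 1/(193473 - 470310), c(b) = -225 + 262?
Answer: 2*√708908133054/276837 ≈ 6.0828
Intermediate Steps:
W = -11/12 (W = 99*(-1/108) = -11/12 ≈ -0.91667)
c(b) = 37
X = -1/276837 (X = 1/(-276837) = -1/276837 ≈ -3.6122e-6)
√(X + c(W)) = √(-1/276837 + 37) = √(10242968/276837) = 2*√708908133054/276837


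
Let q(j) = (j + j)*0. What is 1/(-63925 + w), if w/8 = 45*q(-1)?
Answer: -1/63925 ≈ -1.5643e-5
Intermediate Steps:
q(j) = 0 (q(j) = (2*j)*0 = 0)
w = 0 (w = 8*(45*0) = 8*0 = 0)
1/(-63925 + w) = 1/(-63925 + 0) = 1/(-63925) = -1/63925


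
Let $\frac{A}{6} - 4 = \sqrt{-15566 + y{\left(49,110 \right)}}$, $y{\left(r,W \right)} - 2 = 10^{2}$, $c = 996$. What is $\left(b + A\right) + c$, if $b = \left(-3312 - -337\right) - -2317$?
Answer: $362 + 12 i \sqrt{3866} \approx 362.0 + 746.13 i$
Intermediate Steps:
$y{\left(r,W \right)} = 102$ ($y{\left(r,W \right)} = 2 + 10^{2} = 2 + 100 = 102$)
$b = -658$ ($b = \left(-3312 + 337\right) + 2317 = -2975 + 2317 = -658$)
$A = 24 + 12 i \sqrt{3866}$ ($A = 24 + 6 \sqrt{-15566 + 102} = 24 + 6 \sqrt{-15464} = 24 + 6 \cdot 2 i \sqrt{3866} = 24 + 12 i \sqrt{3866} \approx 24.0 + 746.13 i$)
$\left(b + A\right) + c = \left(-658 + \left(24 + 12 i \sqrt{3866}\right)\right) + 996 = \left(-634 + 12 i \sqrt{3866}\right) + 996 = 362 + 12 i \sqrt{3866}$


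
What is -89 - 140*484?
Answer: -67849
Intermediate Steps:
-89 - 140*484 = -89 - 67760 = -67849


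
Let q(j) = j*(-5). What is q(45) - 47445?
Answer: -47670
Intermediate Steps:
q(j) = -5*j
q(45) - 47445 = -5*45 - 47445 = -225 - 47445 = -47670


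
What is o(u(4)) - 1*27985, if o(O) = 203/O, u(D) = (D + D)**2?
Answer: -1790837/64 ≈ -27982.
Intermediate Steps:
u(D) = 4*D**2 (u(D) = (2*D)**2 = 4*D**2)
o(u(4)) - 1*27985 = 203/((4*4**2)) - 1*27985 = 203/((4*16)) - 27985 = 203/64 - 27985 = -1790837/64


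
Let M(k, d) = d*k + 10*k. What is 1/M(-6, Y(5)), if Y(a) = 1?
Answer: -1/66 ≈ -0.015152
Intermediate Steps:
M(k, d) = 10*k + d*k
1/M(-6, Y(5)) = 1/(-6*(10 + 1)) = 1/(-6*11) = 1/(-66) = -1/66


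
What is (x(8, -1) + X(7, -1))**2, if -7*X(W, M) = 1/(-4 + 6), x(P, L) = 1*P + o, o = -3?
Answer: 4761/196 ≈ 24.291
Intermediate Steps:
x(P, L) = -3 + P (x(P, L) = 1*P - 3 = P - 3 = -3 + P)
X(W, M) = -1/14 (X(W, M) = -1/(7*(-4 + 6)) = -1/7/2 = -1/7*1/2 = -1/14)
(x(8, -1) + X(7, -1))**2 = ((-3 + 8) - 1/14)**2 = (5 - 1/14)**2 = (69/14)**2 = 4761/196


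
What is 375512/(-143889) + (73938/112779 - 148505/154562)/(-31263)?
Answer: -22737426321344327113/8712578492552074554 ≈ -2.6097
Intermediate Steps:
375512/(-143889) + (73938/112779 - 148505/154562)/(-31263) = 375512*(-1/143889) + (73938*(1/112779) - 148505*1/154562)*(-1/31263) = -375512/143889 + (24646/37593 - 148505/154562)*(-1/31263) = -375512/143889 - 1773413413/5810449266*(-1/31263) = -375512/143889 + 1773413413/181652075402958 = -22737426321344327113/8712578492552074554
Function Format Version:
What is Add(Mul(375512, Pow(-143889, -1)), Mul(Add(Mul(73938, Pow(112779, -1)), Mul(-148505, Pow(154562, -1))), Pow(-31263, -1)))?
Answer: Rational(-22737426321344327113, 8712578492552074554) ≈ -2.6097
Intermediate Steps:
Add(Mul(375512, Pow(-143889, -1)), Mul(Add(Mul(73938, Pow(112779, -1)), Mul(-148505, Pow(154562, -1))), Pow(-31263, -1))) = Add(Mul(375512, Rational(-1, 143889)), Mul(Add(Mul(73938, Rational(1, 112779)), Mul(-148505, Rational(1, 154562))), Rational(-1, 31263))) = Add(Rational(-375512, 143889), Mul(Add(Rational(24646, 37593), Rational(-148505, 154562)), Rational(-1, 31263))) = Add(Rational(-375512, 143889), Mul(Rational(-1773413413, 5810449266), Rational(-1, 31263))) = Add(Rational(-375512, 143889), Rational(1773413413, 181652075402958)) = Rational(-22737426321344327113, 8712578492552074554)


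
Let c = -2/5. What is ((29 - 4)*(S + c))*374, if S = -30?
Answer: -284240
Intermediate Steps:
c = -2/5 (c = -2*1/5 = -2/5 ≈ -0.40000)
((29 - 4)*(S + c))*374 = ((29 - 4)*(-30 - 2/5))*374 = (25*(-152/5))*374 = -760*374 = -284240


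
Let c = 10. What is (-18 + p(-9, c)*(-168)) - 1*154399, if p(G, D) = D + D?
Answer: -157777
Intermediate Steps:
p(G, D) = 2*D
(-18 + p(-9, c)*(-168)) - 1*154399 = (-18 + (2*10)*(-168)) - 1*154399 = (-18 + 20*(-168)) - 154399 = (-18 - 3360) - 154399 = -3378 - 154399 = -157777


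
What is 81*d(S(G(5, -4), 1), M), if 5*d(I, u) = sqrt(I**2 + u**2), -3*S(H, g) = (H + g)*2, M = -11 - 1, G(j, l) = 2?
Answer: 162*sqrt(37)/5 ≈ 197.08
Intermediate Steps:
M = -12
S(H, g) = -2*H/3 - 2*g/3 (S(H, g) = -(H + g)*2/3 = -(2*H + 2*g)/3 = -2*H/3 - 2*g/3)
d(I, u) = sqrt(I**2 + u**2)/5
81*d(S(G(5, -4), 1), M) = 81*(sqrt((-2/3*2 - 2/3*1)**2 + (-12)**2)/5) = 81*(sqrt((-4/3 - 2/3)**2 + 144)/5) = 81*(sqrt((-2)**2 + 144)/5) = 81*(sqrt(4 + 144)/5) = 81*(sqrt(148)/5) = 81*((2*sqrt(37))/5) = 81*(2*sqrt(37)/5) = 162*sqrt(37)/5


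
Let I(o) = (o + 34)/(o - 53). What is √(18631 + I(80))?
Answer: √167717/3 ≈ 136.51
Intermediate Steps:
I(o) = (34 + o)/(-53 + o)
√(18631 + I(80)) = √(18631 + (34 + 80)/(-53 + 80)) = √(18631 + 114/27) = √(18631 + (1/27)*114) = √(18631 + 38/9) = √(167717/9) = √167717/3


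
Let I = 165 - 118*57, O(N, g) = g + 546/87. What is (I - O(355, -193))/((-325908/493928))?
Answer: 262369444/27159 ≈ 9660.5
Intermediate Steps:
O(N, g) = 182/29 + g (O(N, g) = g + 546*(1/87) = g + 182/29 = 182/29 + g)
I = -6561 (I = 165 - 6726 = -6561)
(I - O(355, -193))/((-325908/493928)) = (-6561 - (182/29 - 193))/((-325908/493928)) = (-6561 - 1*(-5415/29))/((-325908*1/493928)) = (-6561 + 5415/29)/(-81477/123482) = -184854/29*(-123482/81477) = 262369444/27159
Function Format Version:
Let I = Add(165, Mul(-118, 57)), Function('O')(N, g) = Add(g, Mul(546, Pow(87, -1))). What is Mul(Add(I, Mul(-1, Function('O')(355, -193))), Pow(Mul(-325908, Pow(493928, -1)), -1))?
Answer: Rational(262369444, 27159) ≈ 9660.5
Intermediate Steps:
Function('O')(N, g) = Add(Rational(182, 29), g) (Function('O')(N, g) = Add(g, Mul(546, Rational(1, 87))) = Add(g, Rational(182, 29)) = Add(Rational(182, 29), g))
I = -6561 (I = Add(165, -6726) = -6561)
Mul(Add(I, Mul(-1, Function('O')(355, -193))), Pow(Mul(-325908, Pow(493928, -1)), -1)) = Mul(Add(-6561, Mul(-1, Add(Rational(182, 29), -193))), Pow(Mul(-325908, Pow(493928, -1)), -1)) = Mul(Add(-6561, Mul(-1, Rational(-5415, 29))), Pow(Mul(-325908, Rational(1, 493928)), -1)) = Mul(Add(-6561, Rational(5415, 29)), Pow(Rational(-81477, 123482), -1)) = Mul(Rational(-184854, 29), Rational(-123482, 81477)) = Rational(262369444, 27159)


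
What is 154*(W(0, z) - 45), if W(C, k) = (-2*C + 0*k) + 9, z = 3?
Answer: -5544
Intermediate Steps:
W(C, k) = 9 - 2*C (W(C, k) = (-2*C + 0) + 9 = -2*C + 9 = 9 - 2*C)
154*(W(0, z) - 45) = 154*((9 - 2*0) - 45) = 154*((9 + 0) - 45) = 154*(9 - 45) = 154*(-36) = -5544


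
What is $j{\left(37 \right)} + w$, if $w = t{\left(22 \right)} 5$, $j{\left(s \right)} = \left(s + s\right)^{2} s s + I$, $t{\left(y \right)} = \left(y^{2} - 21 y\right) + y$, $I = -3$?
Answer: $7496861$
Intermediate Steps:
$t{\left(y \right)} = y^{2} - 20 y$
$j{\left(s \right)} = -3 + 4 s^{4}$ ($j{\left(s \right)} = \left(s + s\right)^{2} s s - 3 = \left(2 s\right)^{2} s^{2} - 3 = 4 s^{2} s^{2} - 3 = 4 s^{4} - 3 = -3 + 4 s^{4}$)
$w = 220$ ($w = 22 \left(-20 + 22\right) 5 = 22 \cdot 2 \cdot 5 = 44 \cdot 5 = 220$)
$j{\left(37 \right)} + w = \left(-3 + 4 \cdot 37^{4}\right) + 220 = \left(-3 + 4 \cdot 1874161\right) + 220 = \left(-3 + 7496644\right) + 220 = 7496641 + 220 = 7496861$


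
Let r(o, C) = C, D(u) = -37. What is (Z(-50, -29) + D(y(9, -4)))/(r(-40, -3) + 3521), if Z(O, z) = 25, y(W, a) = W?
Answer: -6/1759 ≈ -0.0034110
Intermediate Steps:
(Z(-50, -29) + D(y(9, -4)))/(r(-40, -3) + 3521) = (25 - 37)/(-3 + 3521) = -12/3518 = -12*1/3518 = -6/1759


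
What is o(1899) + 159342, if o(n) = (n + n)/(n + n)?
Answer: 159343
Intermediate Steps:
o(n) = 1 (o(n) = (2*n)/((2*n)) = (2*n)*(1/(2*n)) = 1)
o(1899) + 159342 = 1 + 159342 = 159343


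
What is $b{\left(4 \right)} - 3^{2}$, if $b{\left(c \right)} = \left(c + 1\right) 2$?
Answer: $1$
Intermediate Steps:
$b{\left(c \right)} = 2 + 2 c$ ($b{\left(c \right)} = \left(1 + c\right) 2 = 2 + 2 c$)
$b{\left(4 \right)} - 3^{2} = \left(2 + 2 \cdot 4\right) - 3^{2} = \left(2 + 8\right) - 9 = 10 - 9 = 1$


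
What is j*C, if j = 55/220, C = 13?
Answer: 13/4 ≈ 3.2500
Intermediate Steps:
j = ¼ (j = 55*(1/220) = ¼ ≈ 0.25000)
j*C = (¼)*13 = 13/4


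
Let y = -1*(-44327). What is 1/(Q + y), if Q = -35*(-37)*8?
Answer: 1/54687 ≈ 1.8286e-5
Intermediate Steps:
y = 44327
Q = 10360 (Q = 1295*8 = 10360)
1/(Q + y) = 1/(10360 + 44327) = 1/54687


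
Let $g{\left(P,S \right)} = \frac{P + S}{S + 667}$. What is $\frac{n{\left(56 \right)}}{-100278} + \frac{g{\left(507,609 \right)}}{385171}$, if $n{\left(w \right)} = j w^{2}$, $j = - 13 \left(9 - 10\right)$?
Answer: $- \frac{2504558898035}{6160556317311} \approx -0.40655$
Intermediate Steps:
$g{\left(P,S \right)} = \frac{P + S}{667 + S}$
$j = 13$ ($j = \left(-13\right) \left(-1\right) = 13$)
$n{\left(w \right)} = 13 w^{2}$
$\frac{n{\left(56 \right)}}{-100278} + \frac{g{\left(507,609 \right)}}{385171} = \frac{13 \cdot 56^{2}}{-100278} + \frac{\frac{1}{667 + 609} \left(507 + 609\right)}{385171} = 13 \cdot 3136 \left(- \frac{1}{100278}\right) + \frac{1}{1276} \cdot 1116 \cdot \frac{1}{385171} = 40768 \left(- \frac{1}{100278}\right) + \frac{1}{1276} \cdot 1116 \cdot \frac{1}{385171} = - \frac{20384}{50139} + \frac{279}{319} \cdot \frac{1}{385171} = - \frac{20384}{50139} + \frac{279}{122869549} = - \frac{2504558898035}{6160556317311}$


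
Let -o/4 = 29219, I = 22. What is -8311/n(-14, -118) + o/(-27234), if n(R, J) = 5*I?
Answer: -106742707/1497870 ≈ -71.263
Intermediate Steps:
o = -116876 (o = -4*29219 = -116876)
n(R, J) = 110 (n(R, J) = 5*22 = 110)
-8311/n(-14, -118) + o/(-27234) = -8311/110 - 116876/(-27234) = -8311*1/110 - 116876*(-1/27234) = -8311/110 + 58438/13617 = -106742707/1497870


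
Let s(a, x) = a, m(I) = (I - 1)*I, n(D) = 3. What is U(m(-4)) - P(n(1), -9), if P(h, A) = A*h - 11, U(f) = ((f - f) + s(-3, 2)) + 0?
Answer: 35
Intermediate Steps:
m(I) = I*(-1 + I) (m(I) = (-1 + I)*I = I*(-1 + I))
U(f) = -3 (U(f) = ((f - f) - 3) + 0 = (0 - 3) + 0 = -3 + 0 = -3)
P(h, A) = -11 + A*h
U(m(-4)) - P(n(1), -9) = -3 - (-11 - 9*3) = -3 - (-11 - 27) = -3 - 1*(-38) = -3 + 38 = 35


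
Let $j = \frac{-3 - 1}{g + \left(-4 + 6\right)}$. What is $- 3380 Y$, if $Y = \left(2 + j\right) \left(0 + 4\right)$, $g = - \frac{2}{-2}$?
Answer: $- \frac{27040}{3} \approx -9013.3$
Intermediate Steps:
$g = 1$ ($g = \left(-2\right) \left(- \frac{1}{2}\right) = 1$)
$j = - \frac{4}{3}$ ($j = \frac{-3 - 1}{1 + \left(-4 + 6\right)} = - \frac{4}{1 + 2} = - \frac{4}{3} \approx -1.3333$)
$Y = \frac{8}{3}$ ($Y = \left(2 - \frac{4}{3}\right) \left(0 + 4\right) = \frac{2}{3} \cdot 4 = \frac{8}{3} \approx 2.6667$)
$- 3380 Y = \left(-3380\right) \frac{8}{3} = - \frac{27040}{3}$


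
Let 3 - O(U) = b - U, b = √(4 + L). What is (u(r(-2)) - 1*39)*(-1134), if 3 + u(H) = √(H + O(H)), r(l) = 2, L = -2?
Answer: 47628 - 1134*√(7 - √2) ≈ 44948.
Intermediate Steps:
b = √2 (b = √(4 - 2) = √2 ≈ 1.4142)
O(U) = 3 + U - √2 (O(U) = 3 - (√2 - U) = 3 + (U - √2) = 3 + U - √2)
u(H) = -3 + √(3 - √2 + 2*H) (u(H) = -3 + √(H + (3 + H - √2)) = -3 + √(3 - √2 + 2*H))
(u(r(-2)) - 1*39)*(-1134) = ((-3 + √(3 - √2 + 2*2)) - 1*39)*(-1134) = ((-3 + √(3 - √2 + 4)) - 39)*(-1134) = ((-3 + √(7 - √2)) - 39)*(-1134) = (-42 + √(7 - √2))*(-1134) = 47628 - 1134*√(7 - √2)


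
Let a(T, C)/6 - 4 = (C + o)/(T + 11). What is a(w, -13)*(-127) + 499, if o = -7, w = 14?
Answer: -9697/5 ≈ -1939.4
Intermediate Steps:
a(T, C) = 24 + 6*(-7 + C)/(11 + T) (a(T, C) = 24 + 6*((C - 7)/(T + 11)) = 24 + 6*((-7 + C)/(11 + T)) = 24 + 6*(-7 + C)/(11 + T))
a(w, -13)*(-127) + 499 = (6*(37 - 13 + 4*14)/(11 + 14))*(-127) + 499 = (6*(37 - 13 + 56)/25)*(-127) + 499 = (6*(1/25)*80)*(-127) + 499 = (96/5)*(-127) + 499 = -12192/5 + 499 = -9697/5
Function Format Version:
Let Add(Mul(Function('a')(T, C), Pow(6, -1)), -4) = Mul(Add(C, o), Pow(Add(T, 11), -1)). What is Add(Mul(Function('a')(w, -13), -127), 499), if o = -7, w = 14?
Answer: Rational(-9697, 5) ≈ -1939.4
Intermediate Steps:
Function('a')(T, C) = Add(24, Mul(6, Pow(Add(11, T), -1), Add(-7, C))) (Function('a')(T, C) = Add(24, Mul(6, Mul(Add(C, -7), Pow(Add(T, 11), -1)))) = Add(24, Mul(6, Mul(Add(-7, C), Pow(Add(11, T), -1)))) = Add(24, Mul(6, Mul(Pow(Add(11, T), -1), Add(-7, C)))) = Add(24, Mul(6, Pow(Add(11, T), -1), Add(-7, C))))
Add(Mul(Function('a')(w, -13), -127), 499) = Add(Mul(Mul(6, Pow(Add(11, 14), -1), Add(37, -13, Mul(4, 14))), -127), 499) = Add(Mul(Mul(6, Pow(25, -1), Add(37, -13, 56)), -127), 499) = Add(Mul(Mul(6, Rational(1, 25), 80), -127), 499) = Add(Mul(Rational(96, 5), -127), 499) = Add(Rational(-12192, 5), 499) = Rational(-9697, 5)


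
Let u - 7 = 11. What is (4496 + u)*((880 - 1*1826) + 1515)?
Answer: 2568466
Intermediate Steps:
u = 18 (u = 7 + 11 = 18)
(4496 + u)*((880 - 1*1826) + 1515) = (4496 + 18)*((880 - 1*1826) + 1515) = 4514*((880 - 1826) + 1515) = 4514*(-946 + 1515) = 4514*569 = 2568466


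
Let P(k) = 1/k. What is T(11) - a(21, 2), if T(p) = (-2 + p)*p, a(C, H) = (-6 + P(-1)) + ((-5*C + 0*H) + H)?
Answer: 209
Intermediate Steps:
a(C, H) = -7 + H - 5*C (a(C, H) = (-6 + 1/(-1)) + ((-5*C + 0*H) + H) = (-6 - 1) + ((-5*C + 0) + H) = -7 + (-5*C + H) = -7 + (H - 5*C) = -7 + H - 5*C)
T(p) = p*(-2 + p)
T(11) - a(21, 2) = 11*(-2 + 11) - (-7 + 2 - 5*21) = 11*9 - (-7 + 2 - 105) = 99 - 1*(-110) = 99 + 110 = 209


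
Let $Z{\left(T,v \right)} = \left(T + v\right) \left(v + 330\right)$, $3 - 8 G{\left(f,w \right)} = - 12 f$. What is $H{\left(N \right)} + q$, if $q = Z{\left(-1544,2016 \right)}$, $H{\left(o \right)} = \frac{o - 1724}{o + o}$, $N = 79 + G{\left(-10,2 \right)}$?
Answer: $\frac{1140518083}{1030} \approx 1.1073 \cdot 10^{6}$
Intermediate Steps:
$G{\left(f,w \right)} = \frac{3}{8} + \frac{3 f}{2}$ ($G{\left(f,w \right)} = \frac{3}{8} - \frac{\left(-12\right) f}{8} = \frac{3}{8} + \frac{3 f}{2}$)
$Z{\left(T,v \right)} = \left(330 + v\right) \left(T + v\right)$ ($Z{\left(T,v \right)} = \left(T + v\right) \left(330 + v\right) = \left(330 + v\right) \left(T + v\right)$)
$N = \frac{515}{8}$ ($N = 79 + \left(\frac{3}{8} + \frac{3}{2} \left(-10\right)\right) = 79 + \left(\frac{3}{8} - 15\right) = 79 - \frac{117}{8} = \frac{515}{8} \approx 64.375$)
$H{\left(o \right)} = \frac{-1724 + o}{2 o}$
$q = 1107312$ ($q = 2016^{2} + 330 \left(-1544\right) + 330 \cdot 2016 - 3112704 = 4064256 - 509520 + 665280 - 3112704 = 1107312$)
$H{\left(N \right)} + q = \frac{-1724 + \frac{515}{8}}{2 \cdot \frac{515}{8}} + 1107312 = \frac{1}{2} \cdot \frac{8}{515} \left(- \frac{13277}{8}\right) + 1107312 = - \frac{13277}{1030} + 1107312 = \frac{1140518083}{1030}$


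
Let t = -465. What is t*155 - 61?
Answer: -72136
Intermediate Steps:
t*155 - 61 = -465*155 - 61 = -72075 - 61 = -72136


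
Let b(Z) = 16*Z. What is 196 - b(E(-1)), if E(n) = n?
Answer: 212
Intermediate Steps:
196 - b(E(-1)) = 196 - 16*(-1) = 196 - 1*(-16) = 196 + 16 = 212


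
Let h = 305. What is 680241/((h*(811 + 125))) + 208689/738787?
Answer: 187376581129/70302970920 ≈ 2.6653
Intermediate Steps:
680241/((h*(811 + 125))) + 208689/738787 = 680241/((305*(811 + 125))) + 208689/738787 = 680241/((305*936)) + 208689*(1/738787) = 680241/285480 + 208689/738787 = 680241*(1/285480) + 208689/738787 = 226747/95160 + 208689/738787 = 187376581129/70302970920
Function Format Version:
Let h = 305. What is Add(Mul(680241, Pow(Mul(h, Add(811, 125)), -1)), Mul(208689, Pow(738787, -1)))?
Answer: Rational(187376581129, 70302970920) ≈ 2.6653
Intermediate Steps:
Add(Mul(680241, Pow(Mul(h, Add(811, 125)), -1)), Mul(208689, Pow(738787, -1))) = Add(Mul(680241, Pow(Mul(305, Add(811, 125)), -1)), Mul(208689, Pow(738787, -1))) = Add(Mul(680241, Pow(Mul(305, 936), -1)), Mul(208689, Rational(1, 738787))) = Add(Mul(680241, Pow(285480, -1)), Rational(208689, 738787)) = Add(Mul(680241, Rational(1, 285480)), Rational(208689, 738787)) = Add(Rational(226747, 95160), Rational(208689, 738787)) = Rational(187376581129, 70302970920)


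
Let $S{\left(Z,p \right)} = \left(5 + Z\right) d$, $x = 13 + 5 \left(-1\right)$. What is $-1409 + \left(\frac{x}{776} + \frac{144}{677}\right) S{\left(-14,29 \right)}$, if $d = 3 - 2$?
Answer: $- \frac{92659426}{65669} \approx -1411.0$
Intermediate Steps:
$d = 1$ ($d = 3 - 2 = 1$)
$x = 8$ ($x = 13 - 5 = 8$)
$S{\left(Z,p \right)} = 5 + Z$ ($S{\left(Z,p \right)} = \left(5 + Z\right) 1 = 5 + Z$)
$-1409 + \left(\frac{x}{776} + \frac{144}{677}\right) S{\left(-14,29 \right)} = -1409 + \left(\frac{8}{776} + \frac{144}{677}\right) \left(5 - 14\right) = -1409 + \left(8 \cdot \frac{1}{776} + 144 \cdot \frac{1}{677}\right) \left(-9\right) = -1409 + \left(\frac{1}{97} + \frac{144}{677}\right) \left(-9\right) = -1409 + \frac{14645}{65669} \left(-9\right) = -1409 - \frac{131805}{65669} = - \frac{92659426}{65669}$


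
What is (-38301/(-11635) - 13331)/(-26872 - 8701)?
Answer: 155067884/413891855 ≈ 0.37466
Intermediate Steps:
(-38301/(-11635) - 13331)/(-26872 - 8701) = (-38301*(-1/11635) - 13331)/(-35573) = (38301/11635 - 13331)*(-1/35573) = -155067884/11635*(-1/35573) = 155067884/413891855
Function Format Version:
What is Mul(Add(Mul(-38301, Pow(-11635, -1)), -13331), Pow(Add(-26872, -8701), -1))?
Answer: Rational(155067884, 413891855) ≈ 0.37466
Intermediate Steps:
Mul(Add(Mul(-38301, Pow(-11635, -1)), -13331), Pow(Add(-26872, -8701), -1)) = Mul(Add(Mul(-38301, Rational(-1, 11635)), -13331), Pow(-35573, -1)) = Mul(Add(Rational(38301, 11635), -13331), Rational(-1, 35573)) = Mul(Rational(-155067884, 11635), Rational(-1, 35573)) = Rational(155067884, 413891855)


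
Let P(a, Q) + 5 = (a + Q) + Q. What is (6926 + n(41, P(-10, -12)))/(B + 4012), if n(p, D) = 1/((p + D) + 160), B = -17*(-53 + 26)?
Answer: 1122013/724302 ≈ 1.5491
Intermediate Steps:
B = 459 (B = -17*(-27) = 459)
P(a, Q) = -5 + a + 2*Q (P(a, Q) = -5 + ((a + Q) + Q) = -5 + ((Q + a) + Q) = -5 + (a + 2*Q) = -5 + a + 2*Q)
n(p, D) = 1/(160 + D + p) (n(p, D) = 1/((D + p) + 160) = 1/(160 + D + p))
(6926 + n(41, P(-10, -12)))/(B + 4012) = (6926 + 1/(160 + (-5 - 10 + 2*(-12)) + 41))/(459 + 4012) = (6926 + 1/(160 + (-5 - 10 - 24) + 41))/4471 = (6926 + 1/(160 - 39 + 41))*(1/4471) = (6926 + 1/162)*(1/4471) = (1122013/162)*(1/4471) = 1122013/724302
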